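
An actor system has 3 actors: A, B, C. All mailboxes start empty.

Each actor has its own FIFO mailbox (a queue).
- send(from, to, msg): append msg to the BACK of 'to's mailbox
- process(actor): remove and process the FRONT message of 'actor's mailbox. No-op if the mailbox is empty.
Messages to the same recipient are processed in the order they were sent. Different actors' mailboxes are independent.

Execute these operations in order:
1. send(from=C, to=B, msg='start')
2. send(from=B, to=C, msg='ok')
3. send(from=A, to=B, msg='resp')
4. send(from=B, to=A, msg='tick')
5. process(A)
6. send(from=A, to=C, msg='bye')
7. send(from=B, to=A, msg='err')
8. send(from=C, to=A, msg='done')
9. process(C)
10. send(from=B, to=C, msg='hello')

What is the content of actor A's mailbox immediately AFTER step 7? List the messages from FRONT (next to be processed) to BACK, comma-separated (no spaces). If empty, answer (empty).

After 1 (send(from=C, to=B, msg='start')): A:[] B:[start] C:[]
After 2 (send(from=B, to=C, msg='ok')): A:[] B:[start] C:[ok]
After 3 (send(from=A, to=B, msg='resp')): A:[] B:[start,resp] C:[ok]
After 4 (send(from=B, to=A, msg='tick')): A:[tick] B:[start,resp] C:[ok]
After 5 (process(A)): A:[] B:[start,resp] C:[ok]
After 6 (send(from=A, to=C, msg='bye')): A:[] B:[start,resp] C:[ok,bye]
After 7 (send(from=B, to=A, msg='err')): A:[err] B:[start,resp] C:[ok,bye]

err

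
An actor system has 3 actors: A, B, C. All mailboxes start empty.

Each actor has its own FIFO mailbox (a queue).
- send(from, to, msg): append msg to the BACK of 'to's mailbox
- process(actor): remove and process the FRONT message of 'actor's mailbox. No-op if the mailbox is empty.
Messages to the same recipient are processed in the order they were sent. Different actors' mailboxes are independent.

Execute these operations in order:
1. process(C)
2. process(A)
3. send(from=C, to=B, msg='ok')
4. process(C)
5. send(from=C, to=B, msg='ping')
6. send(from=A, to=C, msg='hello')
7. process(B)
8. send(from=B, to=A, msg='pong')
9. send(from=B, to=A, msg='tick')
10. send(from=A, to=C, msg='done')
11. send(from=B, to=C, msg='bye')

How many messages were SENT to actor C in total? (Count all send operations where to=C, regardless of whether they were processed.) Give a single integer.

After 1 (process(C)): A:[] B:[] C:[]
After 2 (process(A)): A:[] B:[] C:[]
After 3 (send(from=C, to=B, msg='ok')): A:[] B:[ok] C:[]
After 4 (process(C)): A:[] B:[ok] C:[]
After 5 (send(from=C, to=B, msg='ping')): A:[] B:[ok,ping] C:[]
After 6 (send(from=A, to=C, msg='hello')): A:[] B:[ok,ping] C:[hello]
After 7 (process(B)): A:[] B:[ping] C:[hello]
After 8 (send(from=B, to=A, msg='pong')): A:[pong] B:[ping] C:[hello]
After 9 (send(from=B, to=A, msg='tick')): A:[pong,tick] B:[ping] C:[hello]
After 10 (send(from=A, to=C, msg='done')): A:[pong,tick] B:[ping] C:[hello,done]
After 11 (send(from=B, to=C, msg='bye')): A:[pong,tick] B:[ping] C:[hello,done,bye]

Answer: 3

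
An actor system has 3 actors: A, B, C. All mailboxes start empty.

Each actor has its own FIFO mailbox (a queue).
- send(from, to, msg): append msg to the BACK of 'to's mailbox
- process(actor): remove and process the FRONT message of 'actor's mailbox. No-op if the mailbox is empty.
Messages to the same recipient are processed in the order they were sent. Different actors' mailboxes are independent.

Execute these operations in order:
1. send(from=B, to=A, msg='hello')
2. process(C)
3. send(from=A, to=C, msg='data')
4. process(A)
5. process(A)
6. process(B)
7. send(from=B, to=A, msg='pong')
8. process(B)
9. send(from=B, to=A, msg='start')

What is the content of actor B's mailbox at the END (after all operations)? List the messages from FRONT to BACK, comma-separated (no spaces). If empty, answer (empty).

Answer: (empty)

Derivation:
After 1 (send(from=B, to=A, msg='hello')): A:[hello] B:[] C:[]
After 2 (process(C)): A:[hello] B:[] C:[]
After 3 (send(from=A, to=C, msg='data')): A:[hello] B:[] C:[data]
After 4 (process(A)): A:[] B:[] C:[data]
After 5 (process(A)): A:[] B:[] C:[data]
After 6 (process(B)): A:[] B:[] C:[data]
After 7 (send(from=B, to=A, msg='pong')): A:[pong] B:[] C:[data]
After 8 (process(B)): A:[pong] B:[] C:[data]
After 9 (send(from=B, to=A, msg='start')): A:[pong,start] B:[] C:[data]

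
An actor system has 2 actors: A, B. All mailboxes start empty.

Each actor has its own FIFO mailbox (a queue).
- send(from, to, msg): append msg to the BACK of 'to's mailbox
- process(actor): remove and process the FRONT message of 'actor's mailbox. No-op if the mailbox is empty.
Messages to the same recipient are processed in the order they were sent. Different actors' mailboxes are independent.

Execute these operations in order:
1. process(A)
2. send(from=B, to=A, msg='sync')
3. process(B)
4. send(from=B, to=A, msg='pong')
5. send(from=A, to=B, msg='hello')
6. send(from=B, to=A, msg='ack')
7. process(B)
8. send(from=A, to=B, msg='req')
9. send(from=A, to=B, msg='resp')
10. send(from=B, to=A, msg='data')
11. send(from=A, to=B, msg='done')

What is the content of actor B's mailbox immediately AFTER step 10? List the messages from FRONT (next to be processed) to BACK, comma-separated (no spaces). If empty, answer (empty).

After 1 (process(A)): A:[] B:[]
After 2 (send(from=B, to=A, msg='sync')): A:[sync] B:[]
After 3 (process(B)): A:[sync] B:[]
After 4 (send(from=B, to=A, msg='pong')): A:[sync,pong] B:[]
After 5 (send(from=A, to=B, msg='hello')): A:[sync,pong] B:[hello]
After 6 (send(from=B, to=A, msg='ack')): A:[sync,pong,ack] B:[hello]
After 7 (process(B)): A:[sync,pong,ack] B:[]
After 8 (send(from=A, to=B, msg='req')): A:[sync,pong,ack] B:[req]
After 9 (send(from=A, to=B, msg='resp')): A:[sync,pong,ack] B:[req,resp]
After 10 (send(from=B, to=A, msg='data')): A:[sync,pong,ack,data] B:[req,resp]

req,resp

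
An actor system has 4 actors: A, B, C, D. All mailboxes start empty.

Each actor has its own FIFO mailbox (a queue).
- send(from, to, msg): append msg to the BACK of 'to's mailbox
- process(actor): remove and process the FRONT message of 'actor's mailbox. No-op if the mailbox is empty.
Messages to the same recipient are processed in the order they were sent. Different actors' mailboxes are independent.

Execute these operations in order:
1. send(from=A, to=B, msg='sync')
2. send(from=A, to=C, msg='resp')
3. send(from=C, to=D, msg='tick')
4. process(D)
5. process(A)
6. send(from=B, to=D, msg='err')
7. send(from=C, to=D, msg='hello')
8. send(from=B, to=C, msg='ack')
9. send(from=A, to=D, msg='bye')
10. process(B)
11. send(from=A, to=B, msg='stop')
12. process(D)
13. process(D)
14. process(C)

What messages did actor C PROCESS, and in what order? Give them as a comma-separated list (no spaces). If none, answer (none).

After 1 (send(from=A, to=B, msg='sync')): A:[] B:[sync] C:[] D:[]
After 2 (send(from=A, to=C, msg='resp')): A:[] B:[sync] C:[resp] D:[]
After 3 (send(from=C, to=D, msg='tick')): A:[] B:[sync] C:[resp] D:[tick]
After 4 (process(D)): A:[] B:[sync] C:[resp] D:[]
After 5 (process(A)): A:[] B:[sync] C:[resp] D:[]
After 6 (send(from=B, to=D, msg='err')): A:[] B:[sync] C:[resp] D:[err]
After 7 (send(from=C, to=D, msg='hello')): A:[] B:[sync] C:[resp] D:[err,hello]
After 8 (send(from=B, to=C, msg='ack')): A:[] B:[sync] C:[resp,ack] D:[err,hello]
After 9 (send(from=A, to=D, msg='bye')): A:[] B:[sync] C:[resp,ack] D:[err,hello,bye]
After 10 (process(B)): A:[] B:[] C:[resp,ack] D:[err,hello,bye]
After 11 (send(from=A, to=B, msg='stop')): A:[] B:[stop] C:[resp,ack] D:[err,hello,bye]
After 12 (process(D)): A:[] B:[stop] C:[resp,ack] D:[hello,bye]
After 13 (process(D)): A:[] B:[stop] C:[resp,ack] D:[bye]
After 14 (process(C)): A:[] B:[stop] C:[ack] D:[bye]

Answer: resp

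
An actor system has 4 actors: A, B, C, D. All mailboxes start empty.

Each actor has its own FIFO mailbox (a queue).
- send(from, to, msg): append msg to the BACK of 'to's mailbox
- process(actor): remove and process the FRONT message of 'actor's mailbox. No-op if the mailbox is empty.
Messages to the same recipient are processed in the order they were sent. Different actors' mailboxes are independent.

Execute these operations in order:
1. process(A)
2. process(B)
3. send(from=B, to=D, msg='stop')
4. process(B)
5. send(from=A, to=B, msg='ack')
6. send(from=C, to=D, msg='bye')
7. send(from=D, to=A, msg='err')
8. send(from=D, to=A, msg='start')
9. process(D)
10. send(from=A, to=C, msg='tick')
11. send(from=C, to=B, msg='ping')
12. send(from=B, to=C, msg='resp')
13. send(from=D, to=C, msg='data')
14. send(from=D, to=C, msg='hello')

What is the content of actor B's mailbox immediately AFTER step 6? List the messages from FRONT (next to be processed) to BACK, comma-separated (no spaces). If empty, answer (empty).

After 1 (process(A)): A:[] B:[] C:[] D:[]
After 2 (process(B)): A:[] B:[] C:[] D:[]
After 3 (send(from=B, to=D, msg='stop')): A:[] B:[] C:[] D:[stop]
After 4 (process(B)): A:[] B:[] C:[] D:[stop]
After 5 (send(from=A, to=B, msg='ack')): A:[] B:[ack] C:[] D:[stop]
After 6 (send(from=C, to=D, msg='bye')): A:[] B:[ack] C:[] D:[stop,bye]

ack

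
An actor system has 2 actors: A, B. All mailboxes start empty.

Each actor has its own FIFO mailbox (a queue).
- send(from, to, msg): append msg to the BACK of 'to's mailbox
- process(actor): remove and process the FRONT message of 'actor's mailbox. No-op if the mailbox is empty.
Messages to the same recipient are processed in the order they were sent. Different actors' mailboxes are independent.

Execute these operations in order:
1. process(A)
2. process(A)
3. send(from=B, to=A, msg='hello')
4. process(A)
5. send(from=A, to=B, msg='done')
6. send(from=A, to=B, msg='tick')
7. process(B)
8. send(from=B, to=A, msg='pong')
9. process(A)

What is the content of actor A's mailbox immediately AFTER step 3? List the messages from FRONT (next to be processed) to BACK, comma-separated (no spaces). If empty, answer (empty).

After 1 (process(A)): A:[] B:[]
After 2 (process(A)): A:[] B:[]
After 3 (send(from=B, to=A, msg='hello')): A:[hello] B:[]

hello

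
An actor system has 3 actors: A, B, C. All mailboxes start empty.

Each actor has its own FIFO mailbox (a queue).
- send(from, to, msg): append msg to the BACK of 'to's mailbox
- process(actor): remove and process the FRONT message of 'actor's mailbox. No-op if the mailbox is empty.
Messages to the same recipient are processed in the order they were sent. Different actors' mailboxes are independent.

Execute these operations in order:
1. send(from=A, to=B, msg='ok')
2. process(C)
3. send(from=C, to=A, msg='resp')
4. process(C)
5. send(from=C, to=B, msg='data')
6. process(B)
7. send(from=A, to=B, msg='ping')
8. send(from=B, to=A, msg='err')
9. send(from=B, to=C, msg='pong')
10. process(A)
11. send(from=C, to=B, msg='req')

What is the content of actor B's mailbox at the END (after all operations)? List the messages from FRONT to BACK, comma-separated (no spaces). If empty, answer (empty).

Answer: data,ping,req

Derivation:
After 1 (send(from=A, to=B, msg='ok')): A:[] B:[ok] C:[]
After 2 (process(C)): A:[] B:[ok] C:[]
After 3 (send(from=C, to=A, msg='resp')): A:[resp] B:[ok] C:[]
After 4 (process(C)): A:[resp] B:[ok] C:[]
After 5 (send(from=C, to=B, msg='data')): A:[resp] B:[ok,data] C:[]
After 6 (process(B)): A:[resp] B:[data] C:[]
After 7 (send(from=A, to=B, msg='ping')): A:[resp] B:[data,ping] C:[]
After 8 (send(from=B, to=A, msg='err')): A:[resp,err] B:[data,ping] C:[]
After 9 (send(from=B, to=C, msg='pong')): A:[resp,err] B:[data,ping] C:[pong]
After 10 (process(A)): A:[err] B:[data,ping] C:[pong]
After 11 (send(from=C, to=B, msg='req')): A:[err] B:[data,ping,req] C:[pong]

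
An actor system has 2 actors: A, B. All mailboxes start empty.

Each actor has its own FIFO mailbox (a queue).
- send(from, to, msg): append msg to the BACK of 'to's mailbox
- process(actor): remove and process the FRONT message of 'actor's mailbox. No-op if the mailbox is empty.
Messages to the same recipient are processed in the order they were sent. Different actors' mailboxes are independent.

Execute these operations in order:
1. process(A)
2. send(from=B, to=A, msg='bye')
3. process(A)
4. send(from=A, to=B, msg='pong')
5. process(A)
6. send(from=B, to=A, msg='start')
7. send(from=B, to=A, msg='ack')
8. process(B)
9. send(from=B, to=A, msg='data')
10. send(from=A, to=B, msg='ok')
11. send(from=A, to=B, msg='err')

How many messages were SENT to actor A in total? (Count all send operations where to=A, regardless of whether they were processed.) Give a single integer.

Answer: 4

Derivation:
After 1 (process(A)): A:[] B:[]
After 2 (send(from=B, to=A, msg='bye')): A:[bye] B:[]
After 3 (process(A)): A:[] B:[]
After 4 (send(from=A, to=B, msg='pong')): A:[] B:[pong]
After 5 (process(A)): A:[] B:[pong]
After 6 (send(from=B, to=A, msg='start')): A:[start] B:[pong]
After 7 (send(from=B, to=A, msg='ack')): A:[start,ack] B:[pong]
After 8 (process(B)): A:[start,ack] B:[]
After 9 (send(from=B, to=A, msg='data')): A:[start,ack,data] B:[]
After 10 (send(from=A, to=B, msg='ok')): A:[start,ack,data] B:[ok]
After 11 (send(from=A, to=B, msg='err')): A:[start,ack,data] B:[ok,err]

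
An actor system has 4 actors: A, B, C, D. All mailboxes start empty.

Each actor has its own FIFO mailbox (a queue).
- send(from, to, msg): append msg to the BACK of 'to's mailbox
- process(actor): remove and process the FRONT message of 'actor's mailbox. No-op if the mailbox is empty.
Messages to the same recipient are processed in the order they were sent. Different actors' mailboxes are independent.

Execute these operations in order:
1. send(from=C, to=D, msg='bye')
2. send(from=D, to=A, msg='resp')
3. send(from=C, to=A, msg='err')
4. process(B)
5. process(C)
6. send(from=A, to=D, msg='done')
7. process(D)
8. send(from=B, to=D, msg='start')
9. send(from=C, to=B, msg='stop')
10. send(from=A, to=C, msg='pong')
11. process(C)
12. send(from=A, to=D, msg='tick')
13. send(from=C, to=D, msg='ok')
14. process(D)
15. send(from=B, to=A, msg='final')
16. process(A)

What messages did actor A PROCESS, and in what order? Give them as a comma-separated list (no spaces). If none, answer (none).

After 1 (send(from=C, to=D, msg='bye')): A:[] B:[] C:[] D:[bye]
After 2 (send(from=D, to=A, msg='resp')): A:[resp] B:[] C:[] D:[bye]
After 3 (send(from=C, to=A, msg='err')): A:[resp,err] B:[] C:[] D:[bye]
After 4 (process(B)): A:[resp,err] B:[] C:[] D:[bye]
After 5 (process(C)): A:[resp,err] B:[] C:[] D:[bye]
After 6 (send(from=A, to=D, msg='done')): A:[resp,err] B:[] C:[] D:[bye,done]
After 7 (process(D)): A:[resp,err] B:[] C:[] D:[done]
After 8 (send(from=B, to=D, msg='start')): A:[resp,err] B:[] C:[] D:[done,start]
After 9 (send(from=C, to=B, msg='stop')): A:[resp,err] B:[stop] C:[] D:[done,start]
After 10 (send(from=A, to=C, msg='pong')): A:[resp,err] B:[stop] C:[pong] D:[done,start]
After 11 (process(C)): A:[resp,err] B:[stop] C:[] D:[done,start]
After 12 (send(from=A, to=D, msg='tick')): A:[resp,err] B:[stop] C:[] D:[done,start,tick]
After 13 (send(from=C, to=D, msg='ok')): A:[resp,err] B:[stop] C:[] D:[done,start,tick,ok]
After 14 (process(D)): A:[resp,err] B:[stop] C:[] D:[start,tick,ok]
After 15 (send(from=B, to=A, msg='final')): A:[resp,err,final] B:[stop] C:[] D:[start,tick,ok]
After 16 (process(A)): A:[err,final] B:[stop] C:[] D:[start,tick,ok]

Answer: resp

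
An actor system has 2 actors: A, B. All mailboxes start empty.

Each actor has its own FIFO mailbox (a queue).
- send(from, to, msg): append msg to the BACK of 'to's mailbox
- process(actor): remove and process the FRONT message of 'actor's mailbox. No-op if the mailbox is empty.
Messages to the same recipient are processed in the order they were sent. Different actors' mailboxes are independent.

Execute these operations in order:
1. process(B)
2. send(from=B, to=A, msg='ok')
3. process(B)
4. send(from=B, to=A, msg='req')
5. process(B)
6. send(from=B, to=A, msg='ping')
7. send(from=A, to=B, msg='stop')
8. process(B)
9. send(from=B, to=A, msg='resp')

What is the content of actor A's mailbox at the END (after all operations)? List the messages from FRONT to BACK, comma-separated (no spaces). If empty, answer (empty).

After 1 (process(B)): A:[] B:[]
After 2 (send(from=B, to=A, msg='ok')): A:[ok] B:[]
After 3 (process(B)): A:[ok] B:[]
After 4 (send(from=B, to=A, msg='req')): A:[ok,req] B:[]
After 5 (process(B)): A:[ok,req] B:[]
After 6 (send(from=B, to=A, msg='ping')): A:[ok,req,ping] B:[]
After 7 (send(from=A, to=B, msg='stop')): A:[ok,req,ping] B:[stop]
After 8 (process(B)): A:[ok,req,ping] B:[]
After 9 (send(from=B, to=A, msg='resp')): A:[ok,req,ping,resp] B:[]

Answer: ok,req,ping,resp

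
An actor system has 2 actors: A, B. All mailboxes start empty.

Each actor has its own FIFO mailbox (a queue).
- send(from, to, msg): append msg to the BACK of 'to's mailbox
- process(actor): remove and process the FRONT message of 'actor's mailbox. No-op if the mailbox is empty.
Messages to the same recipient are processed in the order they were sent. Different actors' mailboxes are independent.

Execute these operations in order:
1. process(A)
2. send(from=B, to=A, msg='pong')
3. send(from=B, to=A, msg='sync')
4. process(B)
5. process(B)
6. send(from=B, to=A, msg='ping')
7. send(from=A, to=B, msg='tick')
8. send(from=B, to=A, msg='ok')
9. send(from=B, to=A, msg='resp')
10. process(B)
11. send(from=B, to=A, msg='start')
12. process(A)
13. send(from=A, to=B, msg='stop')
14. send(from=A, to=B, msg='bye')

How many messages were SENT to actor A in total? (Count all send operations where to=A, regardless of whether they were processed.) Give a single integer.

Answer: 6

Derivation:
After 1 (process(A)): A:[] B:[]
After 2 (send(from=B, to=A, msg='pong')): A:[pong] B:[]
After 3 (send(from=B, to=A, msg='sync')): A:[pong,sync] B:[]
After 4 (process(B)): A:[pong,sync] B:[]
After 5 (process(B)): A:[pong,sync] B:[]
After 6 (send(from=B, to=A, msg='ping')): A:[pong,sync,ping] B:[]
After 7 (send(from=A, to=B, msg='tick')): A:[pong,sync,ping] B:[tick]
After 8 (send(from=B, to=A, msg='ok')): A:[pong,sync,ping,ok] B:[tick]
After 9 (send(from=B, to=A, msg='resp')): A:[pong,sync,ping,ok,resp] B:[tick]
After 10 (process(B)): A:[pong,sync,ping,ok,resp] B:[]
After 11 (send(from=B, to=A, msg='start')): A:[pong,sync,ping,ok,resp,start] B:[]
After 12 (process(A)): A:[sync,ping,ok,resp,start] B:[]
After 13 (send(from=A, to=B, msg='stop')): A:[sync,ping,ok,resp,start] B:[stop]
After 14 (send(from=A, to=B, msg='bye')): A:[sync,ping,ok,resp,start] B:[stop,bye]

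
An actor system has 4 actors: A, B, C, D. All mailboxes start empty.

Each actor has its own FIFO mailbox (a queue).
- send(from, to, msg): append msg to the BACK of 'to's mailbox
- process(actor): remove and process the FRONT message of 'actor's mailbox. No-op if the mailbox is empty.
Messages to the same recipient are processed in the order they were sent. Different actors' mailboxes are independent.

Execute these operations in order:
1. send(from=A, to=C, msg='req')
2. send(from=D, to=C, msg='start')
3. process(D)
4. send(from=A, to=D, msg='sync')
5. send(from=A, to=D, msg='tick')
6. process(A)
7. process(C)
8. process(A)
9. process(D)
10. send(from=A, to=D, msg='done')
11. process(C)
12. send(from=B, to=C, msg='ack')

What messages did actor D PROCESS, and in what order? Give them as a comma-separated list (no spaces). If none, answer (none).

Answer: sync

Derivation:
After 1 (send(from=A, to=C, msg='req')): A:[] B:[] C:[req] D:[]
After 2 (send(from=D, to=C, msg='start')): A:[] B:[] C:[req,start] D:[]
After 3 (process(D)): A:[] B:[] C:[req,start] D:[]
After 4 (send(from=A, to=D, msg='sync')): A:[] B:[] C:[req,start] D:[sync]
After 5 (send(from=A, to=D, msg='tick')): A:[] B:[] C:[req,start] D:[sync,tick]
After 6 (process(A)): A:[] B:[] C:[req,start] D:[sync,tick]
After 7 (process(C)): A:[] B:[] C:[start] D:[sync,tick]
After 8 (process(A)): A:[] B:[] C:[start] D:[sync,tick]
After 9 (process(D)): A:[] B:[] C:[start] D:[tick]
After 10 (send(from=A, to=D, msg='done')): A:[] B:[] C:[start] D:[tick,done]
After 11 (process(C)): A:[] B:[] C:[] D:[tick,done]
After 12 (send(from=B, to=C, msg='ack')): A:[] B:[] C:[ack] D:[tick,done]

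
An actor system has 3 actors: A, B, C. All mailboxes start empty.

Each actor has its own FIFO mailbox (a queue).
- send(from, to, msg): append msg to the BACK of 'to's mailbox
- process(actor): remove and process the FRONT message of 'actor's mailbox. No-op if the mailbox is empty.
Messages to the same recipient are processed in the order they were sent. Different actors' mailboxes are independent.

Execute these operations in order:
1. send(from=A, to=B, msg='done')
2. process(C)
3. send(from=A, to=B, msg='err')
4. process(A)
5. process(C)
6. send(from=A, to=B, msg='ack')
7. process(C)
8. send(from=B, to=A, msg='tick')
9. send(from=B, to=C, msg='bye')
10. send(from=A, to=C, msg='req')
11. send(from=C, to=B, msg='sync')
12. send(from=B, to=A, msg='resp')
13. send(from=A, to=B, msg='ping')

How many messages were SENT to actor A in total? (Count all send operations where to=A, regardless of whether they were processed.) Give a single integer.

Answer: 2

Derivation:
After 1 (send(from=A, to=B, msg='done')): A:[] B:[done] C:[]
After 2 (process(C)): A:[] B:[done] C:[]
After 3 (send(from=A, to=B, msg='err')): A:[] B:[done,err] C:[]
After 4 (process(A)): A:[] B:[done,err] C:[]
After 5 (process(C)): A:[] B:[done,err] C:[]
After 6 (send(from=A, to=B, msg='ack')): A:[] B:[done,err,ack] C:[]
After 7 (process(C)): A:[] B:[done,err,ack] C:[]
After 8 (send(from=B, to=A, msg='tick')): A:[tick] B:[done,err,ack] C:[]
After 9 (send(from=B, to=C, msg='bye')): A:[tick] B:[done,err,ack] C:[bye]
After 10 (send(from=A, to=C, msg='req')): A:[tick] B:[done,err,ack] C:[bye,req]
After 11 (send(from=C, to=B, msg='sync')): A:[tick] B:[done,err,ack,sync] C:[bye,req]
After 12 (send(from=B, to=A, msg='resp')): A:[tick,resp] B:[done,err,ack,sync] C:[bye,req]
After 13 (send(from=A, to=B, msg='ping')): A:[tick,resp] B:[done,err,ack,sync,ping] C:[bye,req]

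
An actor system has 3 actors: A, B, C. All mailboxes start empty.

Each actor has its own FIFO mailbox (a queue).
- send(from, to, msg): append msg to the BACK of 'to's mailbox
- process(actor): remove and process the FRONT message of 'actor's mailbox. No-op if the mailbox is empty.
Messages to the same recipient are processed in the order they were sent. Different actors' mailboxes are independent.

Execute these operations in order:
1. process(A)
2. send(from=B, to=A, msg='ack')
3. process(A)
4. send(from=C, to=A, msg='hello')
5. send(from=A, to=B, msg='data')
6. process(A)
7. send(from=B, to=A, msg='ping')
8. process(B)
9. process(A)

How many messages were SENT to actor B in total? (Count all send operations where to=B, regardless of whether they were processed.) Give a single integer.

After 1 (process(A)): A:[] B:[] C:[]
After 2 (send(from=B, to=A, msg='ack')): A:[ack] B:[] C:[]
After 3 (process(A)): A:[] B:[] C:[]
After 4 (send(from=C, to=A, msg='hello')): A:[hello] B:[] C:[]
After 5 (send(from=A, to=B, msg='data')): A:[hello] B:[data] C:[]
After 6 (process(A)): A:[] B:[data] C:[]
After 7 (send(from=B, to=A, msg='ping')): A:[ping] B:[data] C:[]
After 8 (process(B)): A:[ping] B:[] C:[]
After 9 (process(A)): A:[] B:[] C:[]

Answer: 1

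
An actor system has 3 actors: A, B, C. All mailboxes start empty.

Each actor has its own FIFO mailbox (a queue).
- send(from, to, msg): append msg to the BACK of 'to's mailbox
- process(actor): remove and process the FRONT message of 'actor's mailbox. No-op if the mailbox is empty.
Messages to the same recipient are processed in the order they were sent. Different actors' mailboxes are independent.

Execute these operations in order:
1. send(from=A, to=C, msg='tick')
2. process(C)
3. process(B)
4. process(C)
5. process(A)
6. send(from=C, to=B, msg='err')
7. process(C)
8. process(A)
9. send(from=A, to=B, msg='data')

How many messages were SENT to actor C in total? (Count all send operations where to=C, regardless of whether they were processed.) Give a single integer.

After 1 (send(from=A, to=C, msg='tick')): A:[] B:[] C:[tick]
After 2 (process(C)): A:[] B:[] C:[]
After 3 (process(B)): A:[] B:[] C:[]
After 4 (process(C)): A:[] B:[] C:[]
After 5 (process(A)): A:[] B:[] C:[]
After 6 (send(from=C, to=B, msg='err')): A:[] B:[err] C:[]
After 7 (process(C)): A:[] B:[err] C:[]
After 8 (process(A)): A:[] B:[err] C:[]
After 9 (send(from=A, to=B, msg='data')): A:[] B:[err,data] C:[]

Answer: 1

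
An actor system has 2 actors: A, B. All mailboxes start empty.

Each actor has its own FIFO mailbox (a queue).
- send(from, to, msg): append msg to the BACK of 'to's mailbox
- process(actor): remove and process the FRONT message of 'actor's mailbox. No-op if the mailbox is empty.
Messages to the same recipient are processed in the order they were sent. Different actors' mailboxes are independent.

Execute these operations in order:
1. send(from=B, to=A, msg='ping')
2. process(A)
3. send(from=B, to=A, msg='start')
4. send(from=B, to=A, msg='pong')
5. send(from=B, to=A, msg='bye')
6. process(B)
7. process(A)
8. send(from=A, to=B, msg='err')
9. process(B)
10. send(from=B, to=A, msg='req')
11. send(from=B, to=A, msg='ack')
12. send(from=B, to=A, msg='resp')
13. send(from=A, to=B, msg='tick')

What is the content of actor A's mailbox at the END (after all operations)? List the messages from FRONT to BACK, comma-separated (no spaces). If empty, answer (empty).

Answer: pong,bye,req,ack,resp

Derivation:
After 1 (send(from=B, to=A, msg='ping')): A:[ping] B:[]
After 2 (process(A)): A:[] B:[]
After 3 (send(from=B, to=A, msg='start')): A:[start] B:[]
After 4 (send(from=B, to=A, msg='pong')): A:[start,pong] B:[]
After 5 (send(from=B, to=A, msg='bye')): A:[start,pong,bye] B:[]
After 6 (process(B)): A:[start,pong,bye] B:[]
After 7 (process(A)): A:[pong,bye] B:[]
After 8 (send(from=A, to=B, msg='err')): A:[pong,bye] B:[err]
After 9 (process(B)): A:[pong,bye] B:[]
After 10 (send(from=B, to=A, msg='req')): A:[pong,bye,req] B:[]
After 11 (send(from=B, to=A, msg='ack')): A:[pong,bye,req,ack] B:[]
After 12 (send(from=B, to=A, msg='resp')): A:[pong,bye,req,ack,resp] B:[]
After 13 (send(from=A, to=B, msg='tick')): A:[pong,bye,req,ack,resp] B:[tick]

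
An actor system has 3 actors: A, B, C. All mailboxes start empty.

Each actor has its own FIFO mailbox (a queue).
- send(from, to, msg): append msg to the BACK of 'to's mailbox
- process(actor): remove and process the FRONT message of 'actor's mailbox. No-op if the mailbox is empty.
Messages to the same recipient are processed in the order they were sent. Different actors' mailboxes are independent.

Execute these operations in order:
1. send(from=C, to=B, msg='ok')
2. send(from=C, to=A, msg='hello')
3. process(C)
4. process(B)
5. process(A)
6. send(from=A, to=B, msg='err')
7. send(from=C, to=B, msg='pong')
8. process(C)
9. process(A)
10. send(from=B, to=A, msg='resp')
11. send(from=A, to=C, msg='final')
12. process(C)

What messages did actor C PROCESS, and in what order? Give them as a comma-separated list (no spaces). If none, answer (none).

Answer: final

Derivation:
After 1 (send(from=C, to=B, msg='ok')): A:[] B:[ok] C:[]
After 2 (send(from=C, to=A, msg='hello')): A:[hello] B:[ok] C:[]
After 3 (process(C)): A:[hello] B:[ok] C:[]
After 4 (process(B)): A:[hello] B:[] C:[]
After 5 (process(A)): A:[] B:[] C:[]
After 6 (send(from=A, to=B, msg='err')): A:[] B:[err] C:[]
After 7 (send(from=C, to=B, msg='pong')): A:[] B:[err,pong] C:[]
After 8 (process(C)): A:[] B:[err,pong] C:[]
After 9 (process(A)): A:[] B:[err,pong] C:[]
After 10 (send(from=B, to=A, msg='resp')): A:[resp] B:[err,pong] C:[]
After 11 (send(from=A, to=C, msg='final')): A:[resp] B:[err,pong] C:[final]
After 12 (process(C)): A:[resp] B:[err,pong] C:[]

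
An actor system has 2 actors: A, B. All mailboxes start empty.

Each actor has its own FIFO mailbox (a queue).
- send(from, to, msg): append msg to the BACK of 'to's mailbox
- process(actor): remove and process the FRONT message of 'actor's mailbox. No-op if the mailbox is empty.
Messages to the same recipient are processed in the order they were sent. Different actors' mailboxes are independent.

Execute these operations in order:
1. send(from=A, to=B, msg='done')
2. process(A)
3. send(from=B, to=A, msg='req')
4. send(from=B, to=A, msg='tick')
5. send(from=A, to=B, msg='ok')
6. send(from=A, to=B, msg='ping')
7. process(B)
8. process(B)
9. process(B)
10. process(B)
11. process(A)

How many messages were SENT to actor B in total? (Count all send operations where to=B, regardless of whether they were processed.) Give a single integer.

After 1 (send(from=A, to=B, msg='done')): A:[] B:[done]
After 2 (process(A)): A:[] B:[done]
After 3 (send(from=B, to=A, msg='req')): A:[req] B:[done]
After 4 (send(from=B, to=A, msg='tick')): A:[req,tick] B:[done]
After 5 (send(from=A, to=B, msg='ok')): A:[req,tick] B:[done,ok]
After 6 (send(from=A, to=B, msg='ping')): A:[req,tick] B:[done,ok,ping]
After 7 (process(B)): A:[req,tick] B:[ok,ping]
After 8 (process(B)): A:[req,tick] B:[ping]
After 9 (process(B)): A:[req,tick] B:[]
After 10 (process(B)): A:[req,tick] B:[]
After 11 (process(A)): A:[tick] B:[]

Answer: 3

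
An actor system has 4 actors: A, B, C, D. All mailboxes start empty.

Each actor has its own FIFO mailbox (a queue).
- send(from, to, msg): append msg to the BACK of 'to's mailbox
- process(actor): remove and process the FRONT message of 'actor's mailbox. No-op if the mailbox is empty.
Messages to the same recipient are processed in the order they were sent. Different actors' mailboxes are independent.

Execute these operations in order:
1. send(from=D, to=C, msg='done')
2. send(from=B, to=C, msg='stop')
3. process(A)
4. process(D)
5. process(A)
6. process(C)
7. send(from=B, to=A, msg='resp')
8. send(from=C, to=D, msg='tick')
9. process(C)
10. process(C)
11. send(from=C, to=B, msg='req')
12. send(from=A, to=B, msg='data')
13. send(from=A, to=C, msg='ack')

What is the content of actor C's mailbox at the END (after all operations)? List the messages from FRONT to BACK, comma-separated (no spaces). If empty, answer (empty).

After 1 (send(from=D, to=C, msg='done')): A:[] B:[] C:[done] D:[]
After 2 (send(from=B, to=C, msg='stop')): A:[] B:[] C:[done,stop] D:[]
After 3 (process(A)): A:[] B:[] C:[done,stop] D:[]
After 4 (process(D)): A:[] B:[] C:[done,stop] D:[]
After 5 (process(A)): A:[] B:[] C:[done,stop] D:[]
After 6 (process(C)): A:[] B:[] C:[stop] D:[]
After 7 (send(from=B, to=A, msg='resp')): A:[resp] B:[] C:[stop] D:[]
After 8 (send(from=C, to=D, msg='tick')): A:[resp] B:[] C:[stop] D:[tick]
After 9 (process(C)): A:[resp] B:[] C:[] D:[tick]
After 10 (process(C)): A:[resp] B:[] C:[] D:[tick]
After 11 (send(from=C, to=B, msg='req')): A:[resp] B:[req] C:[] D:[tick]
After 12 (send(from=A, to=B, msg='data')): A:[resp] B:[req,data] C:[] D:[tick]
After 13 (send(from=A, to=C, msg='ack')): A:[resp] B:[req,data] C:[ack] D:[tick]

Answer: ack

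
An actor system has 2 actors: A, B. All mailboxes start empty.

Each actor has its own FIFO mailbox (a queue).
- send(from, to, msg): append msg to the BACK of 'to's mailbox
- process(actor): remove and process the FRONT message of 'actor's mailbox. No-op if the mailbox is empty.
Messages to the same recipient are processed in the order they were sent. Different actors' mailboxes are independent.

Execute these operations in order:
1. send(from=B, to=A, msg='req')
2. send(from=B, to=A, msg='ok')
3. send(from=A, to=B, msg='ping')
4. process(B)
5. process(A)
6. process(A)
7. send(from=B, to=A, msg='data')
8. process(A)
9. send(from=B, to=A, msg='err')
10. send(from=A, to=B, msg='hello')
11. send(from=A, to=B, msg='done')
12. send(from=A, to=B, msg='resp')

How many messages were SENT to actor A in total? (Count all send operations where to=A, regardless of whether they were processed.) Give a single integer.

Answer: 4

Derivation:
After 1 (send(from=B, to=A, msg='req')): A:[req] B:[]
After 2 (send(from=B, to=A, msg='ok')): A:[req,ok] B:[]
After 3 (send(from=A, to=B, msg='ping')): A:[req,ok] B:[ping]
After 4 (process(B)): A:[req,ok] B:[]
After 5 (process(A)): A:[ok] B:[]
After 6 (process(A)): A:[] B:[]
After 7 (send(from=B, to=A, msg='data')): A:[data] B:[]
After 8 (process(A)): A:[] B:[]
After 9 (send(from=B, to=A, msg='err')): A:[err] B:[]
After 10 (send(from=A, to=B, msg='hello')): A:[err] B:[hello]
After 11 (send(from=A, to=B, msg='done')): A:[err] B:[hello,done]
After 12 (send(from=A, to=B, msg='resp')): A:[err] B:[hello,done,resp]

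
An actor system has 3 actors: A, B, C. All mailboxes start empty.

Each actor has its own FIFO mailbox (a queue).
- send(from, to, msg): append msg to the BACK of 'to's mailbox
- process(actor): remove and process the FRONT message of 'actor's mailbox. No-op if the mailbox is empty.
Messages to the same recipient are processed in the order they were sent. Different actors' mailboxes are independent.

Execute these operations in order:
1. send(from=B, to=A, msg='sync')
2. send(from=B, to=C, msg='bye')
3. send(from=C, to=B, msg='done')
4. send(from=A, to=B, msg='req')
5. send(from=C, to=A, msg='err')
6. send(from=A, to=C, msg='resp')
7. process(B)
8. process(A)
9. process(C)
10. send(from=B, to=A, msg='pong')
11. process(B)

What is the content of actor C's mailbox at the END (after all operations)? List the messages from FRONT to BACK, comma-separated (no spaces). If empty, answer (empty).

After 1 (send(from=B, to=A, msg='sync')): A:[sync] B:[] C:[]
After 2 (send(from=B, to=C, msg='bye')): A:[sync] B:[] C:[bye]
After 3 (send(from=C, to=B, msg='done')): A:[sync] B:[done] C:[bye]
After 4 (send(from=A, to=B, msg='req')): A:[sync] B:[done,req] C:[bye]
After 5 (send(from=C, to=A, msg='err')): A:[sync,err] B:[done,req] C:[bye]
After 6 (send(from=A, to=C, msg='resp')): A:[sync,err] B:[done,req] C:[bye,resp]
After 7 (process(B)): A:[sync,err] B:[req] C:[bye,resp]
After 8 (process(A)): A:[err] B:[req] C:[bye,resp]
After 9 (process(C)): A:[err] B:[req] C:[resp]
After 10 (send(from=B, to=A, msg='pong')): A:[err,pong] B:[req] C:[resp]
After 11 (process(B)): A:[err,pong] B:[] C:[resp]

Answer: resp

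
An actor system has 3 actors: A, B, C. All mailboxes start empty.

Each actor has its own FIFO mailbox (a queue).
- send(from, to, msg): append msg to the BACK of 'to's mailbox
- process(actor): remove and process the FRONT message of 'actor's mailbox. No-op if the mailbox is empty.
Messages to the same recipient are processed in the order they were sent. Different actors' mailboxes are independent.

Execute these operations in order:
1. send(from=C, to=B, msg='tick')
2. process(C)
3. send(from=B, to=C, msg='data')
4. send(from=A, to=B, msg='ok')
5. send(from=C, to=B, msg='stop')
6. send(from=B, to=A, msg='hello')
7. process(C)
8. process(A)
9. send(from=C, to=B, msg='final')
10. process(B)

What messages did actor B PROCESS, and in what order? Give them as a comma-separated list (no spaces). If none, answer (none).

After 1 (send(from=C, to=B, msg='tick')): A:[] B:[tick] C:[]
After 2 (process(C)): A:[] B:[tick] C:[]
After 3 (send(from=B, to=C, msg='data')): A:[] B:[tick] C:[data]
After 4 (send(from=A, to=B, msg='ok')): A:[] B:[tick,ok] C:[data]
After 5 (send(from=C, to=B, msg='stop')): A:[] B:[tick,ok,stop] C:[data]
After 6 (send(from=B, to=A, msg='hello')): A:[hello] B:[tick,ok,stop] C:[data]
After 7 (process(C)): A:[hello] B:[tick,ok,stop] C:[]
After 8 (process(A)): A:[] B:[tick,ok,stop] C:[]
After 9 (send(from=C, to=B, msg='final')): A:[] B:[tick,ok,stop,final] C:[]
After 10 (process(B)): A:[] B:[ok,stop,final] C:[]

Answer: tick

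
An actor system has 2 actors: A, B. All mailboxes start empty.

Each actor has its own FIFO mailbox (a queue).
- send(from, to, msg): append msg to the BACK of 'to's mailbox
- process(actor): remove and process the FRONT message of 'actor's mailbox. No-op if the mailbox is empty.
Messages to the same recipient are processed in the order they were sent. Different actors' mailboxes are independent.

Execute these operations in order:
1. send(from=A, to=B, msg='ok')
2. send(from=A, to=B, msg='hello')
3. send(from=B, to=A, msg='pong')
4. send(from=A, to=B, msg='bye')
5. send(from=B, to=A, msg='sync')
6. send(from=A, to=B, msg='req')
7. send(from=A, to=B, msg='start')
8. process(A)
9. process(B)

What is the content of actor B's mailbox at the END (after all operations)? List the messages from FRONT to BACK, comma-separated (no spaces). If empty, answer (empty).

After 1 (send(from=A, to=B, msg='ok')): A:[] B:[ok]
After 2 (send(from=A, to=B, msg='hello')): A:[] B:[ok,hello]
After 3 (send(from=B, to=A, msg='pong')): A:[pong] B:[ok,hello]
After 4 (send(from=A, to=B, msg='bye')): A:[pong] B:[ok,hello,bye]
After 5 (send(from=B, to=A, msg='sync')): A:[pong,sync] B:[ok,hello,bye]
After 6 (send(from=A, to=B, msg='req')): A:[pong,sync] B:[ok,hello,bye,req]
After 7 (send(from=A, to=B, msg='start')): A:[pong,sync] B:[ok,hello,bye,req,start]
After 8 (process(A)): A:[sync] B:[ok,hello,bye,req,start]
After 9 (process(B)): A:[sync] B:[hello,bye,req,start]

Answer: hello,bye,req,start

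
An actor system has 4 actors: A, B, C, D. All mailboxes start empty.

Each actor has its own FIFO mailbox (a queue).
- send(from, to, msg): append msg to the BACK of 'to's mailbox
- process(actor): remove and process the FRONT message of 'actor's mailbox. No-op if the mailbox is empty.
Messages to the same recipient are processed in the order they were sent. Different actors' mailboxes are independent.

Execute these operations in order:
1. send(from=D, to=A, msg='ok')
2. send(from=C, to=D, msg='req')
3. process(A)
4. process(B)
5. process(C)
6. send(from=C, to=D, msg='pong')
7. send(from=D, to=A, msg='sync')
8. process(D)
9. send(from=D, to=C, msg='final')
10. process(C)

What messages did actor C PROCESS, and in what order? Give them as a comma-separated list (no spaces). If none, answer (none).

Answer: final

Derivation:
After 1 (send(from=D, to=A, msg='ok')): A:[ok] B:[] C:[] D:[]
After 2 (send(from=C, to=D, msg='req')): A:[ok] B:[] C:[] D:[req]
After 3 (process(A)): A:[] B:[] C:[] D:[req]
After 4 (process(B)): A:[] B:[] C:[] D:[req]
After 5 (process(C)): A:[] B:[] C:[] D:[req]
After 6 (send(from=C, to=D, msg='pong')): A:[] B:[] C:[] D:[req,pong]
After 7 (send(from=D, to=A, msg='sync')): A:[sync] B:[] C:[] D:[req,pong]
After 8 (process(D)): A:[sync] B:[] C:[] D:[pong]
After 9 (send(from=D, to=C, msg='final')): A:[sync] B:[] C:[final] D:[pong]
After 10 (process(C)): A:[sync] B:[] C:[] D:[pong]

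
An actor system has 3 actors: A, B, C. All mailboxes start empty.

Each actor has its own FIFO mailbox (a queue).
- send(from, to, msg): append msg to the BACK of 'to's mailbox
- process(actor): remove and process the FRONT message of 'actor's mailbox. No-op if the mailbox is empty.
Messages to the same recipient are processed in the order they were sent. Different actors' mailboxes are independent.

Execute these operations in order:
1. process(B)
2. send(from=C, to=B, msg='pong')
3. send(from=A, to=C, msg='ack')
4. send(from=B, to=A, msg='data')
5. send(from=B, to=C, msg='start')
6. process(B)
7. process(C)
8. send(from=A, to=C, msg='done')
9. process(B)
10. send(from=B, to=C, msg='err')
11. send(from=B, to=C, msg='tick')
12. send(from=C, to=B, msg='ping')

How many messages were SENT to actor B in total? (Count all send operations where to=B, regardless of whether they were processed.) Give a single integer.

After 1 (process(B)): A:[] B:[] C:[]
After 2 (send(from=C, to=B, msg='pong')): A:[] B:[pong] C:[]
After 3 (send(from=A, to=C, msg='ack')): A:[] B:[pong] C:[ack]
After 4 (send(from=B, to=A, msg='data')): A:[data] B:[pong] C:[ack]
After 5 (send(from=B, to=C, msg='start')): A:[data] B:[pong] C:[ack,start]
After 6 (process(B)): A:[data] B:[] C:[ack,start]
After 7 (process(C)): A:[data] B:[] C:[start]
After 8 (send(from=A, to=C, msg='done')): A:[data] B:[] C:[start,done]
After 9 (process(B)): A:[data] B:[] C:[start,done]
After 10 (send(from=B, to=C, msg='err')): A:[data] B:[] C:[start,done,err]
After 11 (send(from=B, to=C, msg='tick')): A:[data] B:[] C:[start,done,err,tick]
After 12 (send(from=C, to=B, msg='ping')): A:[data] B:[ping] C:[start,done,err,tick]

Answer: 2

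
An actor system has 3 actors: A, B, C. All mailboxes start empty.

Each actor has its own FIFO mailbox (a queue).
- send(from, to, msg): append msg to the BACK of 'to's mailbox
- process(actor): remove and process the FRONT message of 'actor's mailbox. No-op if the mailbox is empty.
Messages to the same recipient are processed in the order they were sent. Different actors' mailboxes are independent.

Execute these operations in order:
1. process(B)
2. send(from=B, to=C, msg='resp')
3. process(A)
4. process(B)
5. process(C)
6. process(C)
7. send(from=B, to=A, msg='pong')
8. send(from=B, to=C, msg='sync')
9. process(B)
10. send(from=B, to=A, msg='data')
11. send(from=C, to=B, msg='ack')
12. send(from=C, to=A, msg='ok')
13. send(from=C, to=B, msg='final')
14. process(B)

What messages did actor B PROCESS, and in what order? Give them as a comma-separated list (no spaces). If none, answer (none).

Answer: ack

Derivation:
After 1 (process(B)): A:[] B:[] C:[]
After 2 (send(from=B, to=C, msg='resp')): A:[] B:[] C:[resp]
After 3 (process(A)): A:[] B:[] C:[resp]
After 4 (process(B)): A:[] B:[] C:[resp]
After 5 (process(C)): A:[] B:[] C:[]
After 6 (process(C)): A:[] B:[] C:[]
After 7 (send(from=B, to=A, msg='pong')): A:[pong] B:[] C:[]
After 8 (send(from=B, to=C, msg='sync')): A:[pong] B:[] C:[sync]
After 9 (process(B)): A:[pong] B:[] C:[sync]
After 10 (send(from=B, to=A, msg='data')): A:[pong,data] B:[] C:[sync]
After 11 (send(from=C, to=B, msg='ack')): A:[pong,data] B:[ack] C:[sync]
After 12 (send(from=C, to=A, msg='ok')): A:[pong,data,ok] B:[ack] C:[sync]
After 13 (send(from=C, to=B, msg='final')): A:[pong,data,ok] B:[ack,final] C:[sync]
After 14 (process(B)): A:[pong,data,ok] B:[final] C:[sync]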